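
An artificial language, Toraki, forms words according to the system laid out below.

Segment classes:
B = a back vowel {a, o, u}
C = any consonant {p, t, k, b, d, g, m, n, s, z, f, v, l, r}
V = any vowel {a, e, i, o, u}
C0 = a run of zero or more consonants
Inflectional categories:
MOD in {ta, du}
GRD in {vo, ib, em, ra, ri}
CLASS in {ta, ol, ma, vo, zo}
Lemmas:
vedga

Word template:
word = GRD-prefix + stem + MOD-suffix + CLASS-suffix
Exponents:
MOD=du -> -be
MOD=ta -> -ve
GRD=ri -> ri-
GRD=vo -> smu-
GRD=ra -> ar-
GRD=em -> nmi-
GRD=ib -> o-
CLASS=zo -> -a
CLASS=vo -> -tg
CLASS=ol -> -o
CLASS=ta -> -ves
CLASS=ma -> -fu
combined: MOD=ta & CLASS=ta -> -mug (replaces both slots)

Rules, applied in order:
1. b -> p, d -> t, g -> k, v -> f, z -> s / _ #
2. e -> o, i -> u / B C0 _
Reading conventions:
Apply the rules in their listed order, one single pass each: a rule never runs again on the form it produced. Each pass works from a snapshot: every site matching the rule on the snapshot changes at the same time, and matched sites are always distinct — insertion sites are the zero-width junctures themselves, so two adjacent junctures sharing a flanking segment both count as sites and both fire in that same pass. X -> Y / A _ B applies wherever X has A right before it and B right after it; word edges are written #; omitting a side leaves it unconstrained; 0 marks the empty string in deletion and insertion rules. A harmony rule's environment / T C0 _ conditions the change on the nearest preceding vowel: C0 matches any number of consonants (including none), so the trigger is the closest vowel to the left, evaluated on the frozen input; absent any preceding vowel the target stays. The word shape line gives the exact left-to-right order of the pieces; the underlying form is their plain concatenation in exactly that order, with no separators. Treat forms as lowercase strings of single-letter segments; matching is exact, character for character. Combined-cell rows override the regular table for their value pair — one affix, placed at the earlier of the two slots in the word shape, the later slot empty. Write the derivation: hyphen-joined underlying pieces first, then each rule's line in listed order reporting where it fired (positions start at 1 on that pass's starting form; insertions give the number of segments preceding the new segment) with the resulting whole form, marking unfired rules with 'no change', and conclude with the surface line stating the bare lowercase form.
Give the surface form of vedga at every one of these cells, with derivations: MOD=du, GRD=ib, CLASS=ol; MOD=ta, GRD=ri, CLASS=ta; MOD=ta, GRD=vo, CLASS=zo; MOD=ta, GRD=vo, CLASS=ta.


cell MOD=du, GRD=ib, CLASS=ol:
underlying: o-vedga-be-o
1. b -> p, d -> t, g -> k, v -> f, z -> s / _ #: no change
2. e -> o, i -> u / B C0 _: fires at position(s) 3, 8: ovodgaboo
surface: ovodgaboo

cell MOD=ta, GRD=ri, CLASS=ta:
underlying: ri-vedga-mug
1. b -> p, d -> t, g -> k, v -> f, z -> s / _ #: fires at position(s) 10: rivedgamuk
2. e -> o, i -> u / B C0 _: no change
surface: rivedgamuk

cell MOD=ta, GRD=vo, CLASS=zo:
underlying: smu-vedga-ve-a
1. b -> p, d -> t, g -> k, v -> f, z -> s / _ #: no change
2. e -> o, i -> u / B C0 _: fires at position(s) 5, 10: smuvodgavoa
surface: smuvodgavoa

cell MOD=ta, GRD=vo, CLASS=ta:
underlying: smu-vedga-mug
1. b -> p, d -> t, g -> k, v -> f, z -> s / _ #: fires at position(s) 11: smuvedgamuk
2. e -> o, i -> u / B C0 _: fires at position(s) 5: smuvodgamuk
surface: smuvodgamuk


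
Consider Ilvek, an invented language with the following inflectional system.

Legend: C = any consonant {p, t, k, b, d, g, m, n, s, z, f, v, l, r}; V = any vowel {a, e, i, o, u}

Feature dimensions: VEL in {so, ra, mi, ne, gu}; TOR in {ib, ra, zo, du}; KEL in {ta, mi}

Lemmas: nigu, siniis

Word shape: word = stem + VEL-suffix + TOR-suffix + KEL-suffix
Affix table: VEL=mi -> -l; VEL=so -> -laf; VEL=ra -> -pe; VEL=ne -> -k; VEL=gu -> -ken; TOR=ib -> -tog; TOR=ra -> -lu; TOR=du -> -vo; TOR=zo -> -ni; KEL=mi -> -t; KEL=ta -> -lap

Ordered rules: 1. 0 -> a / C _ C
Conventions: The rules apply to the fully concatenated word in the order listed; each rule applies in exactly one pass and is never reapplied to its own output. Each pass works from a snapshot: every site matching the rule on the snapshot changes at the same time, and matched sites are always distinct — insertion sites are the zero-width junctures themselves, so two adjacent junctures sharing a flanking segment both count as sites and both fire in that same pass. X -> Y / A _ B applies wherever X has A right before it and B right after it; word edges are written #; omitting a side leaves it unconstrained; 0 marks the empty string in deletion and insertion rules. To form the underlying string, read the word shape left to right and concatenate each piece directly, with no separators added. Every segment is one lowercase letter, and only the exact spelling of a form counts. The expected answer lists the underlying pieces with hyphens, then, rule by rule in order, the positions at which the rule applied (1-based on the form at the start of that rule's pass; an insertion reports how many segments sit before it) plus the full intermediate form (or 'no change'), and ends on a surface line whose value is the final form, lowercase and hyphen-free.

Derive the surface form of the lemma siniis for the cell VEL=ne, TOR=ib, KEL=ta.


underlying: siniis-k-tog-lap
1. 0 -> a / C _ C: inserts after position(s) 6, 7, 10: siniisakatogalap
surface: siniisakatogalap


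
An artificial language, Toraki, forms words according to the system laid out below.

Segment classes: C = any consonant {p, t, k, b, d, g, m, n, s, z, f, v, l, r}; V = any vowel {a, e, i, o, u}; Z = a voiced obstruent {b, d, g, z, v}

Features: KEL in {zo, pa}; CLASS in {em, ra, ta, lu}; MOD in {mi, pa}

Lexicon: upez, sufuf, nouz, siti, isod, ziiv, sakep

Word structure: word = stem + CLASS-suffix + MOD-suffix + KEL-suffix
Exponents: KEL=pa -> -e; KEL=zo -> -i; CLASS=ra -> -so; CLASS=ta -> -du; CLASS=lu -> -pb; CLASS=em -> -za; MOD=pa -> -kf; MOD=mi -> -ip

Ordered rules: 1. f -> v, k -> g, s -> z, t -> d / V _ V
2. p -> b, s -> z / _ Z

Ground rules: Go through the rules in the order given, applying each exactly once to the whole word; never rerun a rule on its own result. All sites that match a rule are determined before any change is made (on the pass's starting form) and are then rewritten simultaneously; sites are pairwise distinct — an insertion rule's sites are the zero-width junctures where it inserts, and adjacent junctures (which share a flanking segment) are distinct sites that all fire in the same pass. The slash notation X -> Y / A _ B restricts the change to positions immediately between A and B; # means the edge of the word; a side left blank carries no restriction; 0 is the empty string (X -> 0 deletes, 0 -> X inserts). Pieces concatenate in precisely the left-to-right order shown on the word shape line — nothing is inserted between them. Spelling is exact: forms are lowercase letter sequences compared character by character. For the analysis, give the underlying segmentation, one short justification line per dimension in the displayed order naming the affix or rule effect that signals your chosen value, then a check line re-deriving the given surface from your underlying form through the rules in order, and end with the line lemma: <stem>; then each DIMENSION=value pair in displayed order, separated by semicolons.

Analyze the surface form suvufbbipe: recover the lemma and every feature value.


underlying: sufuf-pb-ip-e
KEL=pa - signalled by the affix -e
CLASS=lu - signalled by the affix -pb
MOD=mi - signalled by the affix -ip
check: sufufpbipe -> suvufpbipe -> suvufbbipe
lemma: sufuf; KEL=pa; CLASS=lu; MOD=mi


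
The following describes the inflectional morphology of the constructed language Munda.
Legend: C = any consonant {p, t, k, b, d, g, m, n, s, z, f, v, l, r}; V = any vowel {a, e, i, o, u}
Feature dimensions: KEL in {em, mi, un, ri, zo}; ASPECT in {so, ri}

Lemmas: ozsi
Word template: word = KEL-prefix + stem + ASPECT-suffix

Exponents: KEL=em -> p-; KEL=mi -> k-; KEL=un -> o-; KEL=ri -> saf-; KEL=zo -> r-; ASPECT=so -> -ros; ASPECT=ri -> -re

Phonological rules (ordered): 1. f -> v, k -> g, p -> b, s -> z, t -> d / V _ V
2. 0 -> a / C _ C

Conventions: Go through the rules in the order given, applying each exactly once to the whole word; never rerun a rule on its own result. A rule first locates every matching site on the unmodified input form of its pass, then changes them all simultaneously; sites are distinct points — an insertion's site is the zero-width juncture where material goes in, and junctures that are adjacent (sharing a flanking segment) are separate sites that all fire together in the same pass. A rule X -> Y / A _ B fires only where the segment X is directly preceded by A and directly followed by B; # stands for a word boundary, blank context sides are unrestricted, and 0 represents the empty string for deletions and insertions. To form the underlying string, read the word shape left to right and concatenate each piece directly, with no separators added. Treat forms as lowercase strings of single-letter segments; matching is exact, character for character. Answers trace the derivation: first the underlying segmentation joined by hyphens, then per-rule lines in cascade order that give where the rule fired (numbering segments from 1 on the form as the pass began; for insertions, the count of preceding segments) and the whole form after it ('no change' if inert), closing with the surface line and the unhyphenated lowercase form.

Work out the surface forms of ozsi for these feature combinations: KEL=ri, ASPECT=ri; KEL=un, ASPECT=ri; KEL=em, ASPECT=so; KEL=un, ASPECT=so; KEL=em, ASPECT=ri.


cell KEL=ri, ASPECT=ri:
underlying: saf-ozsi-re
1. f -> v, k -> g, p -> b, s -> z, t -> d / V _ V: fires at position(s) 3: savozsire
2. 0 -> a / C _ C: inserts after position(s) 5: savozasire
surface: savozasire

cell KEL=un, ASPECT=ri:
underlying: o-ozsi-re
1. f -> v, k -> g, p -> b, s -> z, t -> d / V _ V: no change
2. 0 -> a / C _ C: inserts after position(s) 3: oozasire
surface: oozasire

cell KEL=em, ASPECT=so:
underlying: p-ozsi-ros
1. f -> v, k -> g, p -> b, s -> z, t -> d / V _ V: no change
2. 0 -> a / C _ C: inserts after position(s) 3: pozasiros
surface: pozasiros

cell KEL=un, ASPECT=so:
underlying: o-ozsi-ros
1. f -> v, k -> g, p -> b, s -> z, t -> d / V _ V: no change
2. 0 -> a / C _ C: inserts after position(s) 3: oozasiros
surface: oozasiros

cell KEL=em, ASPECT=ri:
underlying: p-ozsi-re
1. f -> v, k -> g, p -> b, s -> z, t -> d / V _ V: no change
2. 0 -> a / C _ C: inserts after position(s) 3: pozasire
surface: pozasire


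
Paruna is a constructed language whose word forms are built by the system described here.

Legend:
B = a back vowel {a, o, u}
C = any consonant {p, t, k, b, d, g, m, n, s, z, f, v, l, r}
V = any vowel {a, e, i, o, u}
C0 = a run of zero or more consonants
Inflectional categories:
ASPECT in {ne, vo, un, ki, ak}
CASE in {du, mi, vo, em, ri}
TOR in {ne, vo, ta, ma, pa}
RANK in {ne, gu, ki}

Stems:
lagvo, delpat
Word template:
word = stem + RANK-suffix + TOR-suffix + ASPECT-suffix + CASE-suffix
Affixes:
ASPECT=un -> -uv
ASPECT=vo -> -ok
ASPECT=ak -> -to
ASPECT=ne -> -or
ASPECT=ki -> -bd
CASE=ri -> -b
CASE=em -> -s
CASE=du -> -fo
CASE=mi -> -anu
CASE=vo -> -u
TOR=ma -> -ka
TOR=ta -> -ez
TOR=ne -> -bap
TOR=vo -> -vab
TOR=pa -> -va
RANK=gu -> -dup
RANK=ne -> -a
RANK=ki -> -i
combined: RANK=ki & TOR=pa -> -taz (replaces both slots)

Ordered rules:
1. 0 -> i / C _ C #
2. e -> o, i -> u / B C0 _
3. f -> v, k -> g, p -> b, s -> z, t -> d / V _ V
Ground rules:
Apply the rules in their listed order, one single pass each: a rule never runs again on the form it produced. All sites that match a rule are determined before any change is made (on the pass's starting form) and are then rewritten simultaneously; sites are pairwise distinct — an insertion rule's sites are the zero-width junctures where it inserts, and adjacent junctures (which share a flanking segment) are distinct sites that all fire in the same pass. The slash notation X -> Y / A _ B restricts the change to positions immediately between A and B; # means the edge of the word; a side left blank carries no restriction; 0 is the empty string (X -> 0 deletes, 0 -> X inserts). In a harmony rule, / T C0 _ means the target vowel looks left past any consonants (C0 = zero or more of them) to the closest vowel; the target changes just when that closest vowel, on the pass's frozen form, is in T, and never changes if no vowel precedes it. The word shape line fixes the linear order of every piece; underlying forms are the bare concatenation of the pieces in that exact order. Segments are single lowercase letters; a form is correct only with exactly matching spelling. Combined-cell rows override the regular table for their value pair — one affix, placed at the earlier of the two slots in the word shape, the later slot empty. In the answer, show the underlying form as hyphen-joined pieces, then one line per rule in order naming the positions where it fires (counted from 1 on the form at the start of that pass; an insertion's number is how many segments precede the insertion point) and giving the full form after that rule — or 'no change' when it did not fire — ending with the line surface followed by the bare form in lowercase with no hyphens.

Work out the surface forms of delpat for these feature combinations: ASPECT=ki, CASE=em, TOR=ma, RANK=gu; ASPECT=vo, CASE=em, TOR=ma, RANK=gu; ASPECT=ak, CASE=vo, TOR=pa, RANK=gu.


cell ASPECT=ki, CASE=em, TOR=ma, RANK=gu:
underlying: delpat-dup-ka-bd-s
1. 0 -> i / C _ C #: inserts after position(s) 13: delpatdupkabdis
2. e -> o, i -> u / B C0 _: fires at position(s) 14: delpatdupkabdus
3. f -> v, k -> g, p -> b, s -> z, t -> d / V _ V: no change
surface: delpatdupkabdus

cell ASPECT=vo, CASE=em, TOR=ma, RANK=gu:
underlying: delpat-dup-ka-ok-s
1. 0 -> i / C _ C #: inserts after position(s) 13: delpatdupkaokis
2. e -> o, i -> u / B C0 _: fires at position(s) 14: delpatdupkaokus
3. f -> v, k -> g, p -> b, s -> z, t -> d / V _ V: fires at position(s) 13: delpatdupkaogus
surface: delpatdupkaogus

cell ASPECT=ak, CASE=vo, TOR=pa, RANK=gu:
underlying: delpat-dup-va-to-u
1. 0 -> i / C _ C #: no change
2. e -> o, i -> u / B C0 _: no change
3. f -> v, k -> g, p -> b, s -> z, t -> d / V _ V: fires at position(s) 12: delpatdupvadou
surface: delpatdupvadou


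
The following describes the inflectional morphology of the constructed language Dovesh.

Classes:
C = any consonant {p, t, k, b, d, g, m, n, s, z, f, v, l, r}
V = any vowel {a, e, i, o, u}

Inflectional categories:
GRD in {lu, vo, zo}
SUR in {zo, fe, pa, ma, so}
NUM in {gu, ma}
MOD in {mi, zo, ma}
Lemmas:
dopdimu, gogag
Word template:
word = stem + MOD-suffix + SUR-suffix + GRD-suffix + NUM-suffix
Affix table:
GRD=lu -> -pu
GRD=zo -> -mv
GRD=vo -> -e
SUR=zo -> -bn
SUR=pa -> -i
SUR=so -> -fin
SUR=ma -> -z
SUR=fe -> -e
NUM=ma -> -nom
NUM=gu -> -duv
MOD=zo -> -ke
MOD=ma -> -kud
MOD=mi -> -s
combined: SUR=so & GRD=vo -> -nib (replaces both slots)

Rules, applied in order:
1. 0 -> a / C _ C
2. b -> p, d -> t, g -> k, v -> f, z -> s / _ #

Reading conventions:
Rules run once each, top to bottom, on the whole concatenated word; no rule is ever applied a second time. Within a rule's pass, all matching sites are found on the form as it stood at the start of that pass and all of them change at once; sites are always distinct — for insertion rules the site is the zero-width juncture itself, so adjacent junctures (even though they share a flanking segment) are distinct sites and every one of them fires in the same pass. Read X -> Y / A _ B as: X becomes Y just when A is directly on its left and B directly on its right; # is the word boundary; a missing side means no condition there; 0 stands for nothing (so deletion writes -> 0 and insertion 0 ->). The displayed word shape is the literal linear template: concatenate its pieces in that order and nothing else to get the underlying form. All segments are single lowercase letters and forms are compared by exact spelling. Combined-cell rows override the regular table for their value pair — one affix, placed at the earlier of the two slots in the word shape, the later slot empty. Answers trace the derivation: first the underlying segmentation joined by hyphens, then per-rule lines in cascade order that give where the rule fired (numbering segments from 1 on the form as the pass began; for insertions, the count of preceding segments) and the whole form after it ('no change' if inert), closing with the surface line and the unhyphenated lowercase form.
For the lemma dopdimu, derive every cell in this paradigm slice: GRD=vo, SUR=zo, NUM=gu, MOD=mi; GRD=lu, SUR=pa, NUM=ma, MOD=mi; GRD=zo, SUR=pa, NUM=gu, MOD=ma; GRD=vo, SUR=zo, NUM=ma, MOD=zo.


cell GRD=vo, SUR=zo, NUM=gu, MOD=mi:
underlying: dopdimu-s-bn-e-duv
1. 0 -> a / C _ C: inserts after position(s) 3, 8, 9: dopadimusabaneduv
2. b -> p, d -> t, g -> k, v -> f, z -> s / _ #: fires at position(s) 17: dopadimusabaneduf
surface: dopadimusabaneduf

cell GRD=lu, SUR=pa, NUM=ma, MOD=mi:
underlying: dopdimu-s-i-pu-nom
1. 0 -> a / C _ C: inserts after position(s) 3: dopadimusipunom
2. b -> p, d -> t, g -> k, v -> f, z -> s / _ #: no change
surface: dopadimusipunom

cell GRD=zo, SUR=pa, NUM=gu, MOD=ma:
underlying: dopdimu-kud-i-mv-duv
1. 0 -> a / C _ C: inserts after position(s) 3, 12, 13: dopadimukudimavaduv
2. b -> p, d -> t, g -> k, v -> f, z -> s / _ #: fires at position(s) 19: dopadimukudimavaduf
surface: dopadimukudimavaduf

cell GRD=vo, SUR=zo, NUM=ma, MOD=zo:
underlying: dopdimu-ke-bn-e-nom
1. 0 -> a / C _ C: inserts after position(s) 3, 10: dopadimukebanenom
2. b -> p, d -> t, g -> k, v -> f, z -> s / _ #: no change
surface: dopadimukebanenom


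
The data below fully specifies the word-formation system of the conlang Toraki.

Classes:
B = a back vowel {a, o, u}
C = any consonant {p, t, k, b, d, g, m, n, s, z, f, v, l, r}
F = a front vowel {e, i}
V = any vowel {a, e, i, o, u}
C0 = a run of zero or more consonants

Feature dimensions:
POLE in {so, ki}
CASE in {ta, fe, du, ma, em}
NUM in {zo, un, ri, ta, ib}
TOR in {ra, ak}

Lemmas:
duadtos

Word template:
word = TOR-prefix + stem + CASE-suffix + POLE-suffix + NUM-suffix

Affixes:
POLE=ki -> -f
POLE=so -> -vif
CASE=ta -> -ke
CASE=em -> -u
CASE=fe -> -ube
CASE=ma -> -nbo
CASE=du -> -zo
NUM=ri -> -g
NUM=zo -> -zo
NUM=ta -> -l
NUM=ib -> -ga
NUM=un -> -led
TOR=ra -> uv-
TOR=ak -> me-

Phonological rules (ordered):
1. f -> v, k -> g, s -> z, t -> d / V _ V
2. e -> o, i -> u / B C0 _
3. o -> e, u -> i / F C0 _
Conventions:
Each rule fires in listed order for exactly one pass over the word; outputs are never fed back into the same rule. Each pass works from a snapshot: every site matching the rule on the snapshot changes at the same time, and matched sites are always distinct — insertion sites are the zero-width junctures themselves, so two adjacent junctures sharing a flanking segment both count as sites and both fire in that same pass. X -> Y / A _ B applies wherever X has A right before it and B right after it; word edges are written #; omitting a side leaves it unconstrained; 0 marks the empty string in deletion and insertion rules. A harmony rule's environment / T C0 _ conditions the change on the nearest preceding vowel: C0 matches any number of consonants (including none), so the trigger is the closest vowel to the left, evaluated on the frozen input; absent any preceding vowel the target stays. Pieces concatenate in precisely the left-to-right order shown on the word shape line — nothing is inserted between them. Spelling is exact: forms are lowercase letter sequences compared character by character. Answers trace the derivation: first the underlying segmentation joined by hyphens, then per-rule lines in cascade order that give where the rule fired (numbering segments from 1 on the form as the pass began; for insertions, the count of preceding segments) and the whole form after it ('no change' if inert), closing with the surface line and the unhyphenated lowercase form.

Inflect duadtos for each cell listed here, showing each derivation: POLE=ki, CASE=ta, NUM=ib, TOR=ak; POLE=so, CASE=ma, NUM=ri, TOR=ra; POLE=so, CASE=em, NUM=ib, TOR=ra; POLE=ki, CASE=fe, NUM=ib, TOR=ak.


cell POLE=ki, CASE=ta, NUM=ib, TOR=ak:
underlying: me-duadtos-ke-f-ga
1. f -> v, k -> g, s -> z, t -> d / V _ V: no change
2. e -> o, i -> u / B C0 _: fires at position(s) 11: meduadtoskofga
3. o -> e, u -> i / F C0 _: fires at position(s) 4: mediadtoskofga
surface: mediadtoskofga

cell POLE=so, CASE=ma, NUM=ri, TOR=ra:
underlying: uv-duadtos-nbo-vif-g
1. f -> v, k -> g, s -> z, t -> d / V _ V: no change
2. e -> o, i -> u / B C0 _: fires at position(s) 14: uvduadtosnbovufg
3. o -> e, u -> i / F C0 _: no change
surface: uvduadtosnbovufg

cell POLE=so, CASE=em, NUM=ib, TOR=ra:
underlying: uv-duadtos-u-vif-ga
1. f -> v, k -> g, s -> z, t -> d / V _ V: fires at position(s) 9: uvduadtozuvifga
2. e -> o, i -> u / B C0 _: fires at position(s) 12: uvduadtozuvufga
3. o -> e, u -> i / F C0 _: no change
surface: uvduadtozuvufga

cell POLE=ki, CASE=fe, NUM=ib, TOR=ak:
underlying: me-duadtos-ube-f-ga
1. f -> v, k -> g, s -> z, t -> d / V _ V: fires at position(s) 9: meduadtozubefga
2. e -> o, i -> u / B C0 _: fires at position(s) 12: meduadtozubofga
3. o -> e, u -> i / F C0 _: fires at position(s) 4: mediadtozubofga
surface: mediadtozubofga


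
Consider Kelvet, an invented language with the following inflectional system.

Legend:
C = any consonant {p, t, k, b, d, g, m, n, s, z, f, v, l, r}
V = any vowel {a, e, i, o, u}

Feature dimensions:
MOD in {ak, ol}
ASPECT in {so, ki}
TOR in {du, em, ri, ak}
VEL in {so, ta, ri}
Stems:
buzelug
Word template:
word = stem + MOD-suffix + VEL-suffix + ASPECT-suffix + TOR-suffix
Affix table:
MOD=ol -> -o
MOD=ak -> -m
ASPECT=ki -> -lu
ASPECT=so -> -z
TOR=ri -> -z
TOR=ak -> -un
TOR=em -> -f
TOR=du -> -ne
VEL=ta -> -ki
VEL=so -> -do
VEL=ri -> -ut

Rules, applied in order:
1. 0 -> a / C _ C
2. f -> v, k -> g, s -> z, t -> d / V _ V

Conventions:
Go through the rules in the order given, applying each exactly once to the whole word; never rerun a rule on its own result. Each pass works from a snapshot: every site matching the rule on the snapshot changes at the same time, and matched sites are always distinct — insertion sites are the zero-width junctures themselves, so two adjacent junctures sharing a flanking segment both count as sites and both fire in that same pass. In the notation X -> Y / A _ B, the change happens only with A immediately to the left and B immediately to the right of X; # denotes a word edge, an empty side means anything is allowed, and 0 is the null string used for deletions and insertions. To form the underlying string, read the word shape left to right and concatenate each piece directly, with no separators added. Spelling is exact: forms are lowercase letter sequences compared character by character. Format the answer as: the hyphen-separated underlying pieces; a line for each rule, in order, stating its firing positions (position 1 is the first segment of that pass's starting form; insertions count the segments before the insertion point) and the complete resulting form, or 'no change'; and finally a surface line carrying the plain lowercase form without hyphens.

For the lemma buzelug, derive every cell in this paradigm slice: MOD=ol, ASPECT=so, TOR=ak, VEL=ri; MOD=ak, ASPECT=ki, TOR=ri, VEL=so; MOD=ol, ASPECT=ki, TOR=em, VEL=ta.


cell MOD=ol, ASPECT=so, TOR=ak, VEL=ri:
underlying: buzelug-o-ut-z-un
1. 0 -> a / C _ C: inserts after position(s) 10: buzelugoutazun
2. f -> v, k -> g, s -> z, t -> d / V _ V: fires at position(s) 10: buzelugoudazun
surface: buzelugoudazun

cell MOD=ak, ASPECT=ki, TOR=ri, VEL=so:
underlying: buzelug-m-do-lu-z
1. 0 -> a / C _ C: inserts after position(s) 7, 8: buzelugamadoluz
2. f -> v, k -> g, s -> z, t -> d / V _ V: no change
surface: buzelugamadoluz

cell MOD=ol, ASPECT=ki, TOR=em, VEL=ta:
underlying: buzelug-o-ki-lu-f
1. 0 -> a / C _ C: no change
2. f -> v, k -> g, s -> z, t -> d / V _ V: fires at position(s) 9: buzelugogiluf
surface: buzelugogiluf


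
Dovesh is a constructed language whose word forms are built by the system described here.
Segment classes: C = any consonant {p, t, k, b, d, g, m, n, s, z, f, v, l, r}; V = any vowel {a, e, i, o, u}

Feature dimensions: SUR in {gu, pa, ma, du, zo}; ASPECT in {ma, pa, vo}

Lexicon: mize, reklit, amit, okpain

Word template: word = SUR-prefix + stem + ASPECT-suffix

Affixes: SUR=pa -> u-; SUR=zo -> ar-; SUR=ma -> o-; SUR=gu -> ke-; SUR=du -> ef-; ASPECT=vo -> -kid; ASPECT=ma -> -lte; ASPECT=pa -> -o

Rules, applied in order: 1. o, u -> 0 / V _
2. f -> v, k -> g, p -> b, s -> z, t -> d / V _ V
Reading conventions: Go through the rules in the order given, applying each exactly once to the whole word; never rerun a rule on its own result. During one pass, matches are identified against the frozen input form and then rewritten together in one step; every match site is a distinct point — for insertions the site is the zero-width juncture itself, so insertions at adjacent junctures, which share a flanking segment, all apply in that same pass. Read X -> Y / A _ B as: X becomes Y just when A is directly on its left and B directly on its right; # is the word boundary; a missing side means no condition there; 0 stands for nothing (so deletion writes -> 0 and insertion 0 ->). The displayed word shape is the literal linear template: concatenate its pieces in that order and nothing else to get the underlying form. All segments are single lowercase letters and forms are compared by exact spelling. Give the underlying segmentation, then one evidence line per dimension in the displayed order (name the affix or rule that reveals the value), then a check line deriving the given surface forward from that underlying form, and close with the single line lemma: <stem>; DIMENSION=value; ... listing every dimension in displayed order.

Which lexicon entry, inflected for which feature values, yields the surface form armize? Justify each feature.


underlying: ar-mize-o
SUR=zo - signalled by the affix ar-
ASPECT=pa - signalled by the affix -o
check: armizeo -> armize -> armize
lemma: mize; SUR=zo; ASPECT=pa


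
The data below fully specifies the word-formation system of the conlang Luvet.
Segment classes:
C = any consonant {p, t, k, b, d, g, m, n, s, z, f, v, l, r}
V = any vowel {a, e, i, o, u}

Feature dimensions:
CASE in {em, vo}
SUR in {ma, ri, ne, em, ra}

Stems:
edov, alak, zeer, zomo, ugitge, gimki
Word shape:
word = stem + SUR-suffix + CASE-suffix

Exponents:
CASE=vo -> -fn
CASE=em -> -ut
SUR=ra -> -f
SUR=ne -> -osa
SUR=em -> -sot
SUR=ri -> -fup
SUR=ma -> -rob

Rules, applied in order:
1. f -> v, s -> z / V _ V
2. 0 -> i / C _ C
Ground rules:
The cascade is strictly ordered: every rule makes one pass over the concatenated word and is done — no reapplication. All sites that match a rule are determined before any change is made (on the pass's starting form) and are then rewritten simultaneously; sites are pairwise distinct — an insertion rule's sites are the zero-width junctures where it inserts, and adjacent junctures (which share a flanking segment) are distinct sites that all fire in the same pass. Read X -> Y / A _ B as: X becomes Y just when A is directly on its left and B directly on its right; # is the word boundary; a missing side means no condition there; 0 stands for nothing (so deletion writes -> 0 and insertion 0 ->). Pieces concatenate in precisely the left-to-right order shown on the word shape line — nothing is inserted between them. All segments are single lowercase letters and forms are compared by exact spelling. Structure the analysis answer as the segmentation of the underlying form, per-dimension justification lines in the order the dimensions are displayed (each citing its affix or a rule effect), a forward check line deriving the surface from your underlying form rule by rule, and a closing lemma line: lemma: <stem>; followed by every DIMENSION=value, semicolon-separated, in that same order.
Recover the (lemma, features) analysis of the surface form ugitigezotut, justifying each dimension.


underlying: ugitge-sot-ut
CASE=em - signalled by the affix -ut
SUR=em - signalled by the affix -sot
check: ugitgesotut -> ugitgezotut -> ugitigezotut
lemma: ugitge; CASE=em; SUR=em


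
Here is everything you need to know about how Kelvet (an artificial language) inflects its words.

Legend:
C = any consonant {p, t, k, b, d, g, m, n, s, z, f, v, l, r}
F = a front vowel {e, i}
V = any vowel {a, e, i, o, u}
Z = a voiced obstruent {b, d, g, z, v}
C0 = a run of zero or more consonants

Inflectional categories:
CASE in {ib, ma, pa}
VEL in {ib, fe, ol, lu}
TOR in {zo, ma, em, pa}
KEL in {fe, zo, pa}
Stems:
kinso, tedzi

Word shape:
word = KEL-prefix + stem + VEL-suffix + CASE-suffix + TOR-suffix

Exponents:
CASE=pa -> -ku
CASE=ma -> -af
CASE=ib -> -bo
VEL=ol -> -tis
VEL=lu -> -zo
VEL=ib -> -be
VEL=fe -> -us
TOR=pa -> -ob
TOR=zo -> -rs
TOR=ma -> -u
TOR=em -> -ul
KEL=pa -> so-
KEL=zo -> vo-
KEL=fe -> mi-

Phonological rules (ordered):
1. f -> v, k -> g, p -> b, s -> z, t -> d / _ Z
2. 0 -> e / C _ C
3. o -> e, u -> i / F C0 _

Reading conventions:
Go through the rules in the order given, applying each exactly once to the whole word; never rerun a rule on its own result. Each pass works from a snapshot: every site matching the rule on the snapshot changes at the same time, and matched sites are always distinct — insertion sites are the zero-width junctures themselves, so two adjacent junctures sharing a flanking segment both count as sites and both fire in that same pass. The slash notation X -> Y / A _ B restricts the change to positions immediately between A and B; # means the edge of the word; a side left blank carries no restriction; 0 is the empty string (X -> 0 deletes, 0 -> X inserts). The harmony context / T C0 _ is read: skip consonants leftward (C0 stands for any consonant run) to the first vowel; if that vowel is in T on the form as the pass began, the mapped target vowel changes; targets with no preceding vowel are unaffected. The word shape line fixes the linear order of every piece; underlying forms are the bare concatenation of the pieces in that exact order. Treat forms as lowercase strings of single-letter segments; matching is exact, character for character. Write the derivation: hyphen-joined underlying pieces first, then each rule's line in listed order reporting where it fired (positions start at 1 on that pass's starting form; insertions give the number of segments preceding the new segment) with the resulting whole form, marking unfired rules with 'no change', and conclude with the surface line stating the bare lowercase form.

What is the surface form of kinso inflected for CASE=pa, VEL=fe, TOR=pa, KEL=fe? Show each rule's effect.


underlying: mi-kinso-us-ku-ob
1. f -> v, k -> g, p -> b, s -> z, t -> d / _ Z: no change
2. 0 -> e / C _ C: inserts after position(s) 5, 9: mikinesousekuob
3. o -> e, u -> i / F C0 _: fires at position(s) 8, 13: mikineseusekiob
surface: mikineseusekiob


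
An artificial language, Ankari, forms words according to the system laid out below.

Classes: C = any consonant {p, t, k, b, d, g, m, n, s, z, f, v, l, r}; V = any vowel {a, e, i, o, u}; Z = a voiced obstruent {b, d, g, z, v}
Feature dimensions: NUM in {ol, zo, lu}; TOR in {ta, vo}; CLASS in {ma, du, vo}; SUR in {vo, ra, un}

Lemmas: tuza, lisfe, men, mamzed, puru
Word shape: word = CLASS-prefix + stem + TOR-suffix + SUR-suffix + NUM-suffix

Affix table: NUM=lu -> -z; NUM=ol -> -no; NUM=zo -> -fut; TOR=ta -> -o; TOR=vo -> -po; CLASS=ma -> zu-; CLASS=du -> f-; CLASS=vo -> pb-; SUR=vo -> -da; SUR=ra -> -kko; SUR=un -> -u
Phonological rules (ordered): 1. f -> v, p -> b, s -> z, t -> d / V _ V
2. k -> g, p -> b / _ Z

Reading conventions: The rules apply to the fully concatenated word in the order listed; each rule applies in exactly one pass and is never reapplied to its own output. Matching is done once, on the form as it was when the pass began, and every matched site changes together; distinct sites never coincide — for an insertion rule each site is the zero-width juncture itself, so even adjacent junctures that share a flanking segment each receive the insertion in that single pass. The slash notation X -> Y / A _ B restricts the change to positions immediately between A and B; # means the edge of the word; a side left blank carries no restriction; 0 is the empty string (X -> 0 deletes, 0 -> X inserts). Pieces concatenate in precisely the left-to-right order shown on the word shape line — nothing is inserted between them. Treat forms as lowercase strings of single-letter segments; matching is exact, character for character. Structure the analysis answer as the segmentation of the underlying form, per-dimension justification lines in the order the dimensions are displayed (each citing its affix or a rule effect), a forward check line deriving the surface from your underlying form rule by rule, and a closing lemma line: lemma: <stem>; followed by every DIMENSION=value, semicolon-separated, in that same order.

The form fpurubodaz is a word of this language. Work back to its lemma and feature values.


underlying: f-puru-po-da-z
NUM=lu - signalled by the affix -z
TOR=vo - signalled by the affix -po
CLASS=du - signalled by the affix f-
SUR=vo - signalled by the affix -da
check: fpurupodaz -> fpurubodaz -> fpurubodaz
lemma: puru; NUM=lu; TOR=vo; CLASS=du; SUR=vo


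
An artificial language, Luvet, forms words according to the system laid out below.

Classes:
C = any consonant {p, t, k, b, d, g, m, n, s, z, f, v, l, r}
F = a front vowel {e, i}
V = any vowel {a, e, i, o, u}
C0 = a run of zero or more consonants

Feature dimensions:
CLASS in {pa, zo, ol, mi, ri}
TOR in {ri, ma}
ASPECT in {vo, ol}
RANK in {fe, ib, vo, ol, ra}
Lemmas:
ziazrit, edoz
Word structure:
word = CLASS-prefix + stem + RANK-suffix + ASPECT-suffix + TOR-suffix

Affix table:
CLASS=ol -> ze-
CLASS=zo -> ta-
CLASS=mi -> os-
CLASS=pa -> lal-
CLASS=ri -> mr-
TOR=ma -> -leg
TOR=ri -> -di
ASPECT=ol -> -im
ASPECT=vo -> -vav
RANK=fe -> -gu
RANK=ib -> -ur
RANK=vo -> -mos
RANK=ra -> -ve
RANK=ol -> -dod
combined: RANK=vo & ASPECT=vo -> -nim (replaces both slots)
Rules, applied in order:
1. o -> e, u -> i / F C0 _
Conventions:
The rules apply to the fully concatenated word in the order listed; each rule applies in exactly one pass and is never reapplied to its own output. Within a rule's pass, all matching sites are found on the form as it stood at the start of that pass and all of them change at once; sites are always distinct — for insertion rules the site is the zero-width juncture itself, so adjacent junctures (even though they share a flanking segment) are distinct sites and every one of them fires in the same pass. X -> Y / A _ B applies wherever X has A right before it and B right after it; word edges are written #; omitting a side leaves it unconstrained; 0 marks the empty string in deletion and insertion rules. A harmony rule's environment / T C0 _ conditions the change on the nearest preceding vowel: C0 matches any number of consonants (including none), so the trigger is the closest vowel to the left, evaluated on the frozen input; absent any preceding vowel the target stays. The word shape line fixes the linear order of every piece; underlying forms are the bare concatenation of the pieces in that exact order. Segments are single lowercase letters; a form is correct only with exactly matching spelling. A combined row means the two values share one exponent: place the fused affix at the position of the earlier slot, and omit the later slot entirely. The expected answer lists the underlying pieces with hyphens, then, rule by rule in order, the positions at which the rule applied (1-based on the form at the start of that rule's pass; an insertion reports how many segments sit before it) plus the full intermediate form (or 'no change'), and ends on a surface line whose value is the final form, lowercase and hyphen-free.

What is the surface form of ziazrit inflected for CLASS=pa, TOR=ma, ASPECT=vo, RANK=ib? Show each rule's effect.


underlying: lal-ziazrit-ur-vav-leg
1. o -> e, u -> i / F C0 _: fires at position(s) 11: lalziazritirvavleg
surface: lalziazritirvavleg


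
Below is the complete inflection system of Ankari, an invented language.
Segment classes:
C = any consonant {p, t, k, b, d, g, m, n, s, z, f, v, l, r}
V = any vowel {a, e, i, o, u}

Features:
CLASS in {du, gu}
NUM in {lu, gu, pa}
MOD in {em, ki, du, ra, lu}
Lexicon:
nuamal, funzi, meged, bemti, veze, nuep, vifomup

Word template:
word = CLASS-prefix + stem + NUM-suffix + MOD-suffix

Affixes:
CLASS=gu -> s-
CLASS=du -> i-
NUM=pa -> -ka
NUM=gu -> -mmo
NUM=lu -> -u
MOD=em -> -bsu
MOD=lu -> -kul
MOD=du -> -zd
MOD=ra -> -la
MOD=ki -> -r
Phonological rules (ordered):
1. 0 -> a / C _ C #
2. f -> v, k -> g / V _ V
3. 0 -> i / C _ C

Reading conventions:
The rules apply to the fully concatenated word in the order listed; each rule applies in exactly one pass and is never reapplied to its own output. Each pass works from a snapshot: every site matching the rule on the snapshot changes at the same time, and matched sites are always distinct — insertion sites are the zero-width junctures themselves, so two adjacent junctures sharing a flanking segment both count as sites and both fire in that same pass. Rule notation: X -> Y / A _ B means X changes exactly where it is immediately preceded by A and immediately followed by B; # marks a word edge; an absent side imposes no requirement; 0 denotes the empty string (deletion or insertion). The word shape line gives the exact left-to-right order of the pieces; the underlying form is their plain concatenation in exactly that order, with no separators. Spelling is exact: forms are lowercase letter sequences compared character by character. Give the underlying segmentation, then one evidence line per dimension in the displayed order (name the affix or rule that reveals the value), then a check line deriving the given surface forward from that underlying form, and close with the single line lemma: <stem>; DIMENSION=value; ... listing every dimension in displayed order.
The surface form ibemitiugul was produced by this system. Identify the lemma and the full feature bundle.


underlying: i-bemti-u-kul
CLASS=du - signalled by the affix i-
NUM=lu - signalled by the affix -u
MOD=lu - signalled by the affix -kul
check: ibemtiukul -> ibemtiukul -> ibemtiugul -> ibemitiugul
lemma: bemti; CLASS=du; NUM=lu; MOD=lu


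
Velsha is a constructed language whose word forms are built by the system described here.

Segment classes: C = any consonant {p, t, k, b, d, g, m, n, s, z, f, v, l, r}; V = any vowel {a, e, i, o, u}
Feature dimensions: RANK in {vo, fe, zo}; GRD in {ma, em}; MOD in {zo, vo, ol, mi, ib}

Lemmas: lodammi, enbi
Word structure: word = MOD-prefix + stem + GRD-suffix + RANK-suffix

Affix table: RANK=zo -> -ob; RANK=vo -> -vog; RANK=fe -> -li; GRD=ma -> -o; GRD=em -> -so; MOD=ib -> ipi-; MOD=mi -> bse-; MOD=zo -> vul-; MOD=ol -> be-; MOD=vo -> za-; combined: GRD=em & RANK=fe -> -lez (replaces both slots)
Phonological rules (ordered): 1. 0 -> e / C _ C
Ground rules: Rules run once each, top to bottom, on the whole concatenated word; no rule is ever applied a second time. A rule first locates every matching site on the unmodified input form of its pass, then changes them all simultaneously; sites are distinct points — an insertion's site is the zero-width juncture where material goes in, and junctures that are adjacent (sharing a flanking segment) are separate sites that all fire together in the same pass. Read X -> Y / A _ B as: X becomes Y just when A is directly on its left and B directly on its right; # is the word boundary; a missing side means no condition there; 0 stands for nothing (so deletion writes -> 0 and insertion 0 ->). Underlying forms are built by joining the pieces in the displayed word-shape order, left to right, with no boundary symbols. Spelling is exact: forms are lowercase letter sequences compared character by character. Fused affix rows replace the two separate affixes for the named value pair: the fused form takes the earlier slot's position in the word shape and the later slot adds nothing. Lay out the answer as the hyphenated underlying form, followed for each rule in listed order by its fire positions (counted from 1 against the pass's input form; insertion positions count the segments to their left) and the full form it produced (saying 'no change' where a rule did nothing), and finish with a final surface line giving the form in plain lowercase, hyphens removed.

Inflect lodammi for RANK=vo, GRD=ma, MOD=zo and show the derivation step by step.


underlying: vul-lodammi-o-vog
1. 0 -> e / C _ C: inserts after position(s) 3, 8: vulelodamemiovog
surface: vulelodamemiovog
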